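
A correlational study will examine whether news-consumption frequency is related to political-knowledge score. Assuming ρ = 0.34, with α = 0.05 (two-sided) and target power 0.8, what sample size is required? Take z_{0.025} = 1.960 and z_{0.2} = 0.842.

Fisher's z: C = ½·ln((1+r)/(1−r)) = ½·ln(2.0303) = 0.3541.
n = ((z_{α/2} + z_β)/C)² + 3.
(1.960 + 0.842) / 0.3541 = 2.802 / 0.3541 = 7.913.
n = 7.913² + 3 = 62.62 + 3 = 65.6.
Round up.

n = 66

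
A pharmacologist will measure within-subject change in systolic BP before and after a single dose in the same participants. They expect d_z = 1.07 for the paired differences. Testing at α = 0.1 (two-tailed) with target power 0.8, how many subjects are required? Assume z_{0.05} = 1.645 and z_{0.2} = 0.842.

For a paired (one-sample on differences) test: n = ((z_{α/2} + z_β) / d)².
z_{α/2} + z_β = 1.645 + 0.842 = 2.487.
n = (2.487 / 1.07)² = 2.324² = 5.40.
Round up.

n = 6 pairs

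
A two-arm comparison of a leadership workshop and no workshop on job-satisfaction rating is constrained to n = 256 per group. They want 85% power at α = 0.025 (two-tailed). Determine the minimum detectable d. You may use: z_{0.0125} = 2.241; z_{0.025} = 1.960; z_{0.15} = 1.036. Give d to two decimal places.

For two independent groups of n = 256 each: d_min = (z_{α/2} + z_β)·√(2/n).
z-sum = 2.241 + 1.036 = 3.277.
d_min = 3.277 × √(2/256) = 3.277 × 0.0884 = 0.290.

d_min ≈ 0.29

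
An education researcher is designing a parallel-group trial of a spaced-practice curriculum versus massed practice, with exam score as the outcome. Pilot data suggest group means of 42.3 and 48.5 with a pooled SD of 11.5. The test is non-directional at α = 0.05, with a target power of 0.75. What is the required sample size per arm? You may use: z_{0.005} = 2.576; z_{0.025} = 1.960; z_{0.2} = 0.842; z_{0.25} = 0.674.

Cohen's d = |M₁ − M₂| / SD_pooled = |42.3 − 48.5| / 11.5 = 6.2 / 11.5 = 0.539.
For two independent groups with equal n: n = 2·((z_{α/2} + z_β) / d)².
z_{α/2} + z_β = 1.960 + 0.674 = 2.634.
n = 2 × (2.634 / 0.539)² = 2 × 4.887² = 2 × 23.88 = 47.8.
Round up to the next whole participant.

n = 48 per group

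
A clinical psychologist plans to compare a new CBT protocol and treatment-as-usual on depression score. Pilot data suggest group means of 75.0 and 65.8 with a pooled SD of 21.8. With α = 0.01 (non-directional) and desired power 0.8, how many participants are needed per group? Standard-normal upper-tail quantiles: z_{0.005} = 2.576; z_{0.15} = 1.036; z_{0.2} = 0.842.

Cohen's d = |M₁ − M₂| / SD_pooled = |75.0 − 65.8| / 21.8 = 9.2 / 21.8 = 0.422.
For two independent groups with equal n: n = 2·((z_{α/2} + z_β) / d)².
z_{α/2} + z_β = 2.576 + 0.842 = 3.418.
n = 2 × (3.418 / 0.422)² = 2 × 8.100² = 2 × 65.60 = 131.2.
Round up to the next whole participant.

n = 132 per group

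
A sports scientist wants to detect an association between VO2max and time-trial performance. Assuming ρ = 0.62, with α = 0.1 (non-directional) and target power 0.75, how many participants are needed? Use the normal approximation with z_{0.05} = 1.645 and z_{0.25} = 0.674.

Fisher's z: C = ½·ln((1+r)/(1−r)) = ½·ln(4.2632) = 0.7250.
n = ((z_{α/2} + z_β)/C)² + 3.
(1.645 + 0.674) / 0.7250 = 2.319 / 0.7250 = 3.199.
n = 3.199² + 3 = 10.23 + 3 = 13.2.
Round up.

n = 14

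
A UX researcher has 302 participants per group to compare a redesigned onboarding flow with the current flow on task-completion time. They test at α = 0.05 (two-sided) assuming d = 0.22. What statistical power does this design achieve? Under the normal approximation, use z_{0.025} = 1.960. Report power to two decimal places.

For two equal groups, power = Φ(d·√(n/2) − z_{α/2}).
d·√(n/2) = 0.22 × √(302/2) = 0.22 × 12.288 = 2.703.
z_β = 2.703 − 1.960 = 0.743.
Power = Φ(0.743) = 0.771.

power ≈ 0.77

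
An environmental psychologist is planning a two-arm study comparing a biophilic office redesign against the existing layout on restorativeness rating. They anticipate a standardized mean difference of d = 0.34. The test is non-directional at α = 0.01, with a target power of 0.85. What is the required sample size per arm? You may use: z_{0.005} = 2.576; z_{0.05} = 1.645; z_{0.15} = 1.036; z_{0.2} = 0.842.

For two independent groups with equal n: n = 2·((z_{α/2} + z_β) / d)².
z_{α/2} + z_β = 2.576 + 1.036 = 3.612.
n = 2 × (3.612 / 0.34)² = 2 × 10.624² = 2 × 112.86 = 225.7.
Round up to the next whole participant.

n = 226 per group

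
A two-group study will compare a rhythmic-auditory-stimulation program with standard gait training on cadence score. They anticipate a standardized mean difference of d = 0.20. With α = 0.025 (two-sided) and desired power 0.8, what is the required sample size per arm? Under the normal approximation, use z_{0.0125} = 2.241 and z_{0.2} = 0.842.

For two independent groups with equal n: n = 2·((z_{α/2} + z_β) / d)².
z_{α/2} + z_β = 2.241 + 0.842 = 3.083.
n = 2 × (3.083 / 0.20)² = 2 × 15.415² = 2 × 237.62 = 475.2.
Round up to the next whole participant.

n = 476 per group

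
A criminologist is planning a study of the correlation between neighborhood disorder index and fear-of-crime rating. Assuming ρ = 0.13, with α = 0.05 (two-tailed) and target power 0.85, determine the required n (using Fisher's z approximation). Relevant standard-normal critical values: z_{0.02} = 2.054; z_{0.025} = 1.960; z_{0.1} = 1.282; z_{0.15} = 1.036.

n = 529

Fisher's z: C = ½·ln((1+r)/(1−r)) = ½·ln(1.2989) = 0.1307.
n = ((z_{α/2} + z_β)/C)² + 3.
(1.960 + 1.036) / 0.1307 = 2.996 / 0.1307 = 22.923.
n = 22.923² + 3 = 525.45 + 3 = 528.5.
Round up.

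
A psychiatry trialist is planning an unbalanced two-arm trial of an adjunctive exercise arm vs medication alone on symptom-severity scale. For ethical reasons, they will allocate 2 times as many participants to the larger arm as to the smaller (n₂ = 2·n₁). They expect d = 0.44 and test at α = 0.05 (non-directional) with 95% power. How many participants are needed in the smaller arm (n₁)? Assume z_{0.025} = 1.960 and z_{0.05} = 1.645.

n₁ = 101

With allocation ratio k = n₂/n₁ = 2, Var(x̄₁−x̄₂) = σ²(1/n₁ + 1/(k·n₁)) = σ²·(k+1)/(k·n₁).
So n₁ = (1 + 1/k)·((z_{α/2} + z_β)/d)² = 1.500 × (3.605/0.44)².
n₁ = 1.500 × 67.13 = 100.7.
Round up: n₁ = 101, giving n₂ = 2 × 101 = 202.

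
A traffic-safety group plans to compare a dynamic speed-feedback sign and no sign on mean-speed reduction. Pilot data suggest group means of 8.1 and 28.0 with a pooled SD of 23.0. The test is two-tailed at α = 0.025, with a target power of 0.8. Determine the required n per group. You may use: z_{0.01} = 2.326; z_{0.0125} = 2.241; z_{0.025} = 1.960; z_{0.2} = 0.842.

n = 26 per group

Cohen's d = |M₁ − M₂| / SD_pooled = |8.1 − 28.0| / 23.0 = 19.9 / 23.0 = 0.865.
For two independent groups with equal n: n = 2·((z_{α/2} + z_β) / d)².
z_{α/2} + z_β = 2.241 + 0.842 = 3.083.
n = 2 × (3.083 / 0.865)² = 2 × 3.564² = 2 × 12.70 = 25.4.
Round up to the next whole participant.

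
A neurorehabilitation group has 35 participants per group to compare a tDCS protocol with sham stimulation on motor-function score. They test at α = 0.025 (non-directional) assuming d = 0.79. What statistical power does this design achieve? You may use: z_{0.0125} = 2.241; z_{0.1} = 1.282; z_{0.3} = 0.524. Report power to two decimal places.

power ≈ 0.86

For two equal groups, power = Φ(d·√(n/2) − z_{α/2}).
d·√(n/2) = 0.79 × √(35/2) = 0.79 × 4.183 = 3.305.
z_β = 3.305 − 2.241 = 1.064.
Power = Φ(1.064) = 0.856.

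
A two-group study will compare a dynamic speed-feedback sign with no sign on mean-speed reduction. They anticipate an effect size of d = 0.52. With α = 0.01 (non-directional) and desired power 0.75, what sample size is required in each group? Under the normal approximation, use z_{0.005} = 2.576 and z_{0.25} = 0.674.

For two independent groups with equal n: n = 2·((z_{α/2} + z_β) / d)².
z_{α/2} + z_β = 2.576 + 0.674 = 3.250.
n = 2 × (3.250 / 0.52)² = 2 × 6.250² = 2 × 39.06 = 78.1.
Round up to the next whole participant.

n = 79 per group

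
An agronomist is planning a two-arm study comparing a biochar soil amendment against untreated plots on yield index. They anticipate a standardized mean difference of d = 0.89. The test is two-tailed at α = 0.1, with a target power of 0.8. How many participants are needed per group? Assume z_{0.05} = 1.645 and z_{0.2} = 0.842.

For two independent groups with equal n: n = 2·((z_{α/2} + z_β) / d)².
z_{α/2} + z_β = 1.645 + 0.842 = 2.487.
n = 2 × (2.487 / 0.89)² = 2 × 2.794² = 2 × 7.81 = 15.6.
Round up to the next whole participant.

n = 16 per group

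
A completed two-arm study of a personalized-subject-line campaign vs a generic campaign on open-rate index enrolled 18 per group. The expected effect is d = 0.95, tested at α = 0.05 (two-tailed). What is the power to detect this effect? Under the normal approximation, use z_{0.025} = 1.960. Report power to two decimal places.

For two equal groups, power = Φ(d·√(n/2) − z_{α/2}).
d·√(n/2) = 0.95 × √(18/2) = 0.95 × 3.000 = 2.850.
z_β = 2.850 − 1.960 = 0.890.
Power = Φ(0.890) = 0.813.

power ≈ 0.81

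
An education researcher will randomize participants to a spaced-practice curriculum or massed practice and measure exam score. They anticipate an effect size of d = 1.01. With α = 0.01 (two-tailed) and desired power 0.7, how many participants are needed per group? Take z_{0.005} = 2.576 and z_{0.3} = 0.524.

n = 19 per group

For two independent groups with equal n: n = 2·((z_{α/2} + z_β) / d)².
z_{α/2} + z_β = 2.576 + 0.524 = 3.100.
n = 2 × (3.100 / 1.01)² = 2 × 3.069² = 2 × 9.42 = 18.8.
Round up to the next whole participant.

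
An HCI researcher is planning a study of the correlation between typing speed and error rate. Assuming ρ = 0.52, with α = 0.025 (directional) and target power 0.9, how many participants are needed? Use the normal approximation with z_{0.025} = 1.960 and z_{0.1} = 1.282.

Fisher's z: C = ½·ln((1+r)/(1−r)) = ½·ln(3.1667) = 0.5763.
n = ((z_{α} + z_β)/C)² + 3.
(1.960 + 1.282) / 0.5763 = 3.242 / 0.5763 = 5.626.
n = 5.626² + 3 = 31.65 + 3 = 34.6.
Round up.

n = 35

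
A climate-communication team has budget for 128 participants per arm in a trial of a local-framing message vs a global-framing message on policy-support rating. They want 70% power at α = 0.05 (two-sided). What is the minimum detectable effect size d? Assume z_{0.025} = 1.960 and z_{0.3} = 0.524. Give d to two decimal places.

d_min ≈ 0.31

For two independent groups of n = 128 each: d_min = (z_{α/2} + z_β)·√(2/n).
z-sum = 1.960 + 0.524 = 2.484.
d_min = 2.484 × √(2/128) = 2.484 × 0.1250 = 0.310.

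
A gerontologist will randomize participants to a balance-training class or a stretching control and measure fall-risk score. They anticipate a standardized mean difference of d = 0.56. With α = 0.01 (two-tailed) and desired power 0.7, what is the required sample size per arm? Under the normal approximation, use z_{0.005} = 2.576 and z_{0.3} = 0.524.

For two independent groups with equal n: n = 2·((z_{α/2} + z_β) / d)².
z_{α/2} + z_β = 2.576 + 0.524 = 3.100.
n = 2 × (3.100 / 0.56)² = 2 × 5.536² = 2 × 30.64 = 61.3.
Round up to the next whole participant.

n = 62 per group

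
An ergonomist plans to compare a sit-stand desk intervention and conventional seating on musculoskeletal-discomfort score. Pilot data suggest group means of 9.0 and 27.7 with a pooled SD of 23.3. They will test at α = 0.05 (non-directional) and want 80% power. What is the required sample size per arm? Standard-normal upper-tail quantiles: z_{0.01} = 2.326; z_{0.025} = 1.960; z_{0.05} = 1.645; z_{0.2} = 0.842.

Cohen's d = |M₁ − M₂| / SD_pooled = |9.0 − 27.7| / 23.3 = 18.7 / 23.3 = 0.803.
For two independent groups with equal n: n = 2·((z_{α/2} + z_β) / d)².
z_{α/2} + z_β = 1.960 + 0.842 = 2.802.
n = 2 × (2.802 / 0.803)² = 2 × 3.489² = 2 × 12.18 = 24.4.
Round up to the next whole participant.

n = 25 per group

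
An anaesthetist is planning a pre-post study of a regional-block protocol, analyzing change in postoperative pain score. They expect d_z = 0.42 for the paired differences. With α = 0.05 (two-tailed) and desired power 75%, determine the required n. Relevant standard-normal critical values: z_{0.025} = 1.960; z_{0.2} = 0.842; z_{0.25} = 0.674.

For a paired (one-sample on differences) test: n = ((z_{α/2} + z_β) / d)².
z_{α/2} + z_β = 1.960 + 0.674 = 2.634.
n = (2.634 / 0.42)² = 6.271² = 39.33.
Round up.

n = 40 pairs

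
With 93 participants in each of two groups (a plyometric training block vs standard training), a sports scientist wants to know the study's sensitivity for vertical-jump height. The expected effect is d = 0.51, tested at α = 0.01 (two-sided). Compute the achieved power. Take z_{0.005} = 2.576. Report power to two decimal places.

power ≈ 0.82

For two equal groups, power = Φ(d·√(n/2) − z_{α/2}).
d·√(n/2) = 0.51 × √(93/2) = 0.51 × 6.819 = 3.478.
z_β = 3.478 − 2.576 = 0.902.
Power = Φ(0.902) = 0.816.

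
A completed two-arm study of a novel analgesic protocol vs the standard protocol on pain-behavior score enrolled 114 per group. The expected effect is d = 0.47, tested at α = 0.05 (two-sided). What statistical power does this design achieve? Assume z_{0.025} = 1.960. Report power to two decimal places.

For two equal groups, power = Φ(d·√(n/2) − z_{α/2}).
d·√(n/2) = 0.47 × √(114/2) = 0.47 × 7.550 = 3.548.
z_β = 3.548 − 1.960 = 1.588.
Power = Φ(1.588) = 0.944.

power ≈ 0.94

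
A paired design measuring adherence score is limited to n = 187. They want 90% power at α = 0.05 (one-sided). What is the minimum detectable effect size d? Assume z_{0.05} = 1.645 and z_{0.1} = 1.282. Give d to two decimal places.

d_min ≈ 0.21

For a single sample (or paired design) of n = 187: d_min = (z_{α} + z_β)/√n.
z-sum = 1.645 + 1.282 = 2.927.
d_min = 2.927 / √187 = 2.927 / 13.675 = 0.214.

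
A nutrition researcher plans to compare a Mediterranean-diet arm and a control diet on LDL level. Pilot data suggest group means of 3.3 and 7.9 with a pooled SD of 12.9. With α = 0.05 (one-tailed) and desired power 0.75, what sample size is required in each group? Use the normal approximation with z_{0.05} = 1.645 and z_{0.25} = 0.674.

Cohen's d = |M₁ − M₂| / SD_pooled = |3.3 − 7.9| / 12.9 = 4.6 / 12.9 = 0.357.
For two independent groups with equal n: n = 2·((z_{α} + z_β) / d)².
z_{α} + z_β = 1.645 + 0.674 = 2.319.
n = 2 × (2.319 / 0.357)² = 2 × 6.496² = 2 × 42.20 = 84.4.
Round up to the next whole participant.

n = 85 per group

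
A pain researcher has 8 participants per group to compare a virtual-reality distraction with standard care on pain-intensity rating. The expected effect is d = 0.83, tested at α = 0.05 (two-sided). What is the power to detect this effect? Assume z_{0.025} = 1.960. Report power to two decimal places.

power ≈ 0.38

For two equal groups, power = Φ(d·√(n/2) − z_{α/2}).
d·√(n/2) = 0.83 × √(8/2) = 0.83 × 2.000 = 1.660.
z_β = 1.660 − 1.960 = -0.300.
Power = Φ(-0.300) = 0.382.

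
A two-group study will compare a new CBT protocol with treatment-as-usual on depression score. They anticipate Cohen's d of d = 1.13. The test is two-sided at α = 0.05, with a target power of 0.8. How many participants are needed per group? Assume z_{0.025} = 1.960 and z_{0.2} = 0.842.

n = 13 per group

For two independent groups with equal n: n = 2·((z_{α/2} + z_β) / d)².
z_{α/2} + z_β = 1.960 + 0.842 = 2.802.
n = 2 × (2.802 / 1.13)² = 2 × 2.480² = 2 × 6.15 = 12.3.
Round up to the next whole participant.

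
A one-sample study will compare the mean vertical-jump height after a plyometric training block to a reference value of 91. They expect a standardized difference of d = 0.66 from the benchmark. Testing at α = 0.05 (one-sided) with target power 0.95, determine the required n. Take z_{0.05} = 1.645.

For a one-sample test: n = ((z_{α} + z_β) / d)².
z_{α} + z_β = 1.645 + 1.645 = 3.290.
n = (3.290 / 0.66)² = 4.985² = 24.85.
Round up.

n = 25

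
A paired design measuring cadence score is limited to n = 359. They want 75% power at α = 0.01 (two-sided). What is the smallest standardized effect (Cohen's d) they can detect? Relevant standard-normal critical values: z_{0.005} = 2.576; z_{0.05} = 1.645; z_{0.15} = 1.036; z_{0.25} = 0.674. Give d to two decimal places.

d_min ≈ 0.17

For a single sample (or paired design) of n = 359: d_min = (z_{α/2} + z_β)/√n.
z-sum = 2.576 + 0.674 = 3.250.
d_min = 3.250 / √359 = 3.250 / 18.947 = 0.172.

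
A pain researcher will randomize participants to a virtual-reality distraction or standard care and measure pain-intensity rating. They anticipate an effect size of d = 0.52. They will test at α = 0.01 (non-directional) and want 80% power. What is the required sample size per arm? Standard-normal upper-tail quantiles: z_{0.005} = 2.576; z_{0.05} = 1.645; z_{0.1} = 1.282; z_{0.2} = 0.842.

n = 87 per group

For two independent groups with equal n: n = 2·((z_{α/2} + z_β) / d)².
z_{α/2} + z_β = 2.576 + 0.842 = 3.418.
n = 2 × (3.418 / 0.52)² = 2 × 6.573² = 2 × 43.21 = 86.4.
Round up to the next whole participant.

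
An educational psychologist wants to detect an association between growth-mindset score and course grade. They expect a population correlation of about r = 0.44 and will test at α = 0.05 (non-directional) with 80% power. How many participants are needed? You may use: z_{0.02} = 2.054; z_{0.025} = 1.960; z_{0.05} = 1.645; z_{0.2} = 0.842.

n = 39

Fisher's z: C = ½·ln((1+r)/(1−r)) = ½·ln(2.5714) = 0.4722.
n = ((z_{α/2} + z_β)/C)² + 3.
(1.960 + 0.842) / 0.4722 = 2.802 / 0.4722 = 5.934.
n = 5.934² + 3 = 35.21 + 3 = 38.2.
Round up.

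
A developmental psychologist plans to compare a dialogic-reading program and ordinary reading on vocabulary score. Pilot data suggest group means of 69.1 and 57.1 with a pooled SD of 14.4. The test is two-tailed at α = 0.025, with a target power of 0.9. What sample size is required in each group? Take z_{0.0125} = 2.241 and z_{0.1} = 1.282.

Cohen's d = |M₁ − M₂| / SD_pooled = |69.1 − 57.1| / 14.4 = 12.0 / 14.4 = 0.833.
For two independent groups with equal n: n = 2·((z_{α/2} + z_β) / d)².
z_{α/2} + z_β = 2.241 + 1.282 = 3.523.
n = 2 × (3.523 / 0.833)² = 2 × 4.229² = 2 × 17.89 = 35.8.
Round up to the next whole participant.

n = 36 per group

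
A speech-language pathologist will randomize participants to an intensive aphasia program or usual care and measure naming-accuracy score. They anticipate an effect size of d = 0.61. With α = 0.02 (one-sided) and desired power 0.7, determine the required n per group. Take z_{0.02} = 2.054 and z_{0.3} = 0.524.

n = 36 per group

For two independent groups with equal n: n = 2·((z_{α} + z_β) / d)².
z_{α} + z_β = 2.054 + 0.524 = 2.578.
n = 2 × (2.578 / 0.61)² = 2 × 4.226² = 2 × 17.86 = 35.7.
Round up to the next whole participant.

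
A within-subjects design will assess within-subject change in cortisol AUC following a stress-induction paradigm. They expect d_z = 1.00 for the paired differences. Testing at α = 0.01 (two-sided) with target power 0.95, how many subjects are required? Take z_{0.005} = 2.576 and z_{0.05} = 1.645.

n = 18 pairs

For a paired (one-sample on differences) test: n = ((z_{α/2} + z_β) / d)².
z_{α/2} + z_β = 2.576 + 1.645 = 4.221.
n = (4.221 / 1.00)² = 4.221² = 17.82.
Round up.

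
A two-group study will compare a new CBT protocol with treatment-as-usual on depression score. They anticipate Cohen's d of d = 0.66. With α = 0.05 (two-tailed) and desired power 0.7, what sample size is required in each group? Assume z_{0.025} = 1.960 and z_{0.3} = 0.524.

n = 29 per group

For two independent groups with equal n: n = 2·((z_{α/2} + z_β) / d)².
z_{α/2} + z_β = 1.960 + 0.524 = 2.484.
n = 2 × (2.484 / 0.66)² = 2 × 3.764² = 2 × 14.16 = 28.3.
Round up to the next whole participant.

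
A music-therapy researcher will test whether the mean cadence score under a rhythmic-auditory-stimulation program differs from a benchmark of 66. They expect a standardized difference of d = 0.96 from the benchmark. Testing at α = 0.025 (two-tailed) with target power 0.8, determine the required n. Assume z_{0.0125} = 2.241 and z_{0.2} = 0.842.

For a one-sample test: n = ((z_{α/2} + z_β) / d)².
z_{α/2} + z_β = 2.241 + 0.842 = 3.083.
n = (3.083 / 0.96)² = 3.211² = 10.31.
Round up.

n = 11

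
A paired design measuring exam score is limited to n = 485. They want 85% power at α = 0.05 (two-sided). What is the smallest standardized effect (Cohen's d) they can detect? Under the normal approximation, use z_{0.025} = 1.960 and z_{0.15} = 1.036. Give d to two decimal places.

d_min ≈ 0.14

For a single sample (or paired design) of n = 485: d_min = (z_{α/2} + z_β)/√n.
z-sum = 1.960 + 1.036 = 2.996.
d_min = 2.996 / √485 = 2.996 / 22.023 = 0.136.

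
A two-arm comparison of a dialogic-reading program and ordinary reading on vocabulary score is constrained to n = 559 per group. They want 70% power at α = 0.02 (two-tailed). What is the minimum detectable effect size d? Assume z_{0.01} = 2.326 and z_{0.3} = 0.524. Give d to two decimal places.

For two independent groups of n = 559 each: d_min = (z_{α/2} + z_β)·√(2/n).
z-sum = 2.326 + 0.524 = 2.850.
d_min = 2.850 × √(2/559) = 2.850 × 0.0598 = 0.170.

d_min ≈ 0.17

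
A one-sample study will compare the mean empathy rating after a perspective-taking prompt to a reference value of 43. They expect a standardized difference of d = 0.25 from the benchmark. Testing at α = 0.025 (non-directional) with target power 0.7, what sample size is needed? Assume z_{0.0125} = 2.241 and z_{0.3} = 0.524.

For a one-sample test: n = ((z_{α/2} + z_β) / d)².
z_{α/2} + z_β = 2.241 + 0.524 = 2.765.
n = (2.765 / 0.25)² = 11.060² = 122.32.
Round up.

n = 123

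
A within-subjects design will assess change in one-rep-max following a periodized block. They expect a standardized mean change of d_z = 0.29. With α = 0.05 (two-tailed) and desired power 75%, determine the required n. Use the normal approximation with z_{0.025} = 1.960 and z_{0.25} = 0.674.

n = 83 pairs

For a paired (one-sample on differences) test: n = ((z_{α/2} + z_β) / d)².
z_{α/2} + z_β = 1.960 + 0.674 = 2.634.
n = (2.634 / 0.29)² = 9.083² = 82.50.
Round up.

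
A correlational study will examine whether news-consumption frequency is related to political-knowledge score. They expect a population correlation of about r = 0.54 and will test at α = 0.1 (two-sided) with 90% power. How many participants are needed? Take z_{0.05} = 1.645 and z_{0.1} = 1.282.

Fisher's z: C = ½·ln((1+r)/(1−r)) = ½·ln(3.3478) = 0.6042.
n = ((z_{α/2} + z_β)/C)² + 3.
(1.645 + 1.282) / 0.6042 = 2.927 / 0.6042 = 4.844.
n = 4.844² + 3 = 23.47 + 3 = 26.5.
Round up.

n = 27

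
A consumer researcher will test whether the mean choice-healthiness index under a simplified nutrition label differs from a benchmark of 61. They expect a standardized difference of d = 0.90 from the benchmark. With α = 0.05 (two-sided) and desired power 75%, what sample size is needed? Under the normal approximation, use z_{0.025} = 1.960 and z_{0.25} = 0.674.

For a one-sample test: n = ((z_{α/2} + z_β) / d)².
z_{α/2} + z_β = 1.960 + 0.674 = 2.634.
n = (2.634 / 0.90)² = 2.927² = 8.57.
Round up.

n = 9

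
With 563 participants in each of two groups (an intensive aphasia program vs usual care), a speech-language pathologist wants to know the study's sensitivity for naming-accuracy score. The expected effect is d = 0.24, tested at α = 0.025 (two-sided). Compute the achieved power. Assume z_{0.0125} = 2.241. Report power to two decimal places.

power ≈ 0.96

For two equal groups, power = Φ(d·√(n/2) − z_{α/2}).
d·√(n/2) = 0.24 × √(563/2) = 0.24 × 16.778 = 4.027.
z_β = 4.027 − 2.241 = 1.786.
Power = Φ(1.786) = 0.963.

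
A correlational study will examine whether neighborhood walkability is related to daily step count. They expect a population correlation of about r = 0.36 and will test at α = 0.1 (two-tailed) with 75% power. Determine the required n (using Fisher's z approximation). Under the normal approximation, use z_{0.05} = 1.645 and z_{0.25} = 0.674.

n = 41

Fisher's z: C = ½·ln((1+r)/(1−r)) = ½·ln(2.1250) = 0.3769.
n = ((z_{α/2} + z_β)/C)² + 3.
(1.645 + 0.674) / 0.3769 = 2.319 / 0.3769 = 6.153.
n = 6.153² + 3 = 37.86 + 3 = 40.9.
Round up.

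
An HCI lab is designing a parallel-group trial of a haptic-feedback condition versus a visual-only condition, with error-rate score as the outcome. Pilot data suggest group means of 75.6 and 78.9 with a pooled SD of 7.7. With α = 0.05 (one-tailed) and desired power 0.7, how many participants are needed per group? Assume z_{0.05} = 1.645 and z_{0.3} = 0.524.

n = 52 per group

Cohen's d = |M₁ − M₂| / SD_pooled = |75.6 − 78.9| / 7.7 = 3.3 / 7.7 = 0.429.
For two independent groups with equal n: n = 2·((z_{α} + z_β) / d)².
z_{α} + z_β = 1.645 + 0.524 = 2.169.
n = 2 × (2.169 / 0.429)² = 2 × 5.056² = 2 × 25.56 = 51.1.
Round up to the next whole participant.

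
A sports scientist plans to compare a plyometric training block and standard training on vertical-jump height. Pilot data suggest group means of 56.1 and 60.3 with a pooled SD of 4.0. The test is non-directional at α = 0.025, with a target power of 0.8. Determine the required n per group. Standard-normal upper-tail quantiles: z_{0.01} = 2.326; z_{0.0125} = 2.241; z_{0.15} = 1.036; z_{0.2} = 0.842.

Cohen's d = |M₁ − M₂| / SD_pooled = |56.1 − 60.3| / 4.0 = 4.2 / 4.0 = 1.050.
For two independent groups with equal n: n = 2·((z_{α/2} + z_β) / d)².
z_{α/2} + z_β = 2.241 + 0.842 = 3.083.
n = 2 × (3.083 / 1.050)² = 2 × 2.936² = 2 × 8.62 = 17.2.
Round up to the next whole participant.

n = 18 per group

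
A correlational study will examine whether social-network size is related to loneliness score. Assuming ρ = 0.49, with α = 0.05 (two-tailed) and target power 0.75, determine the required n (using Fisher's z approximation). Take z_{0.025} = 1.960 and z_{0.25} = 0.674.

Fisher's z: C = ½·ln((1+r)/(1−r)) = ½·ln(2.9216) = 0.5361.
n = ((z_{α/2} + z_β)/C)² + 3.
(1.960 + 0.674) / 0.5361 = 2.634 / 0.5361 = 4.913.
n = 4.913² + 3 = 24.14 + 3 = 27.1.
Round up.

n = 28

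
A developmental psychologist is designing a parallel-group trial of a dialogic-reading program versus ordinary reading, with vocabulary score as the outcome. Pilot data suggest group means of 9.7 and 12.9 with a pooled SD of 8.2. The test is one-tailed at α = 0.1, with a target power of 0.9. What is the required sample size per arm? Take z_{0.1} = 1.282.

n = 87 per group

Cohen's d = |M₁ − M₂| / SD_pooled = |9.7 − 12.9| / 8.2 = 3.2 / 8.2 = 0.390.
For two independent groups with equal n: n = 2·((z_{α} + z_β) / d)².
z_{α} + z_β = 1.282 + 1.282 = 2.564.
n = 2 × (2.564 / 0.390)² = 2 × 6.574² = 2 × 43.22 = 86.4.
Round up to the next whole participant.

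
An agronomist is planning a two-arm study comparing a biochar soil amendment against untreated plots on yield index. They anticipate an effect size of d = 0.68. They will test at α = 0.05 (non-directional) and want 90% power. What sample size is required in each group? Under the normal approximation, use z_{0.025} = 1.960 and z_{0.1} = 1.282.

For two independent groups with equal n: n = 2·((z_{α/2} + z_β) / d)².
z_{α/2} + z_β = 1.960 + 1.282 = 3.242.
n = 2 × (3.242 / 0.68)² = 2 × 4.768² = 2 × 22.73 = 45.5.
Round up to the next whole participant.

n = 46 per group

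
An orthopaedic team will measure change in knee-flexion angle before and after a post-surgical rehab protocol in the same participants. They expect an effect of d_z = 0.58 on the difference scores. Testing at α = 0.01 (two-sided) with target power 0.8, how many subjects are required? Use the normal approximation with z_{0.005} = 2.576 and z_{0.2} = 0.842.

For a paired (one-sample on differences) test: n = ((z_{α/2} + z_β) / d)².
z_{α/2} + z_β = 2.576 + 0.842 = 3.418.
n = (3.418 / 0.58)² = 5.893² = 34.73.
Round up.

n = 35 pairs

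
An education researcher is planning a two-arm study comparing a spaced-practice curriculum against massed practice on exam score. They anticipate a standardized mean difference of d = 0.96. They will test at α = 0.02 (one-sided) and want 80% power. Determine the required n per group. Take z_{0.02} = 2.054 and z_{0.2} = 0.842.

n = 19 per group

For two independent groups with equal n: n = 2·((z_{α} + z_β) / d)².
z_{α} + z_β = 2.054 + 0.842 = 2.896.
n = 2 × (2.896 / 0.96)² = 2 × 3.017² = 2 × 9.10 = 18.2.
Round up to the next whole participant.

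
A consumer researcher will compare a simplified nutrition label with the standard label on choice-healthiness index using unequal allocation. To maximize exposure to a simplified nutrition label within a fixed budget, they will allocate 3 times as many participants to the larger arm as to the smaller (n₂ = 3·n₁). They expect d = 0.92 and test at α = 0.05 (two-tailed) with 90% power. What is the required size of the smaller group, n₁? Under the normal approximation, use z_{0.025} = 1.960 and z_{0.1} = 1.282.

With allocation ratio k = n₂/n₁ = 3, Var(x̄₁−x̄₂) = σ²(1/n₁ + 1/(k·n₁)) = σ²·(k+1)/(k·n₁).
So n₁ = (1 + 1/k)·((z_{α/2} + z_β)/d)² = 1.333 × (3.242/0.92)².
n₁ = 1.333 × 12.42 = 16.6.
Round up: n₁ = 17, giving n₂ = 3 × 17 = 51.

n₁ = 17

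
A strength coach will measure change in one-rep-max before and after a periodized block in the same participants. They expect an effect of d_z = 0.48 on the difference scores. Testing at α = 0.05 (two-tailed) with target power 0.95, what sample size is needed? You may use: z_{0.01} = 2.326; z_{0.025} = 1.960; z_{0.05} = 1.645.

n = 57 pairs

For a paired (one-sample on differences) test: n = ((z_{α/2} + z_β) / d)².
z_{α/2} + z_β = 1.960 + 1.645 = 3.605.
n = (3.605 / 0.48)² = 7.510² = 56.41.
Round up.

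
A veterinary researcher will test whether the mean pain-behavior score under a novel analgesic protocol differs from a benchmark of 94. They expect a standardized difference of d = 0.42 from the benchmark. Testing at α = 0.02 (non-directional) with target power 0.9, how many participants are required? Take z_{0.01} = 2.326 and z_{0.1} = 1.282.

For a one-sample test: n = ((z_{α/2} + z_β) / d)².
z_{α/2} + z_β = 2.326 + 1.282 = 3.608.
n = (3.608 / 0.42)² = 8.590² = 73.80.
Round up.

n = 74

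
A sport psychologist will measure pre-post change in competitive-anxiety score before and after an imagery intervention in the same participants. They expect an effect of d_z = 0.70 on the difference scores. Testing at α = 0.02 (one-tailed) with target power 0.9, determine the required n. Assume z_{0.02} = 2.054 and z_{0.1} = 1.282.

For a paired (one-sample on differences) test: n = ((z_{α} + z_β) / d)².
z_{α} + z_β = 2.054 + 1.282 = 3.336.
n = (3.336 / 0.70)² = 4.766² = 22.71.
Round up.

n = 23 pairs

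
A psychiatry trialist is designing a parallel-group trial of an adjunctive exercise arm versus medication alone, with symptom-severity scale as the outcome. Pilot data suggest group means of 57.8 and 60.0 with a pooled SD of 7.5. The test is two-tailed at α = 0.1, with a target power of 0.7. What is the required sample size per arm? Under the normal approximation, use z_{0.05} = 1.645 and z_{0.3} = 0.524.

Cohen's d = |M₁ − M₂| / SD_pooled = |57.8 − 60.0| / 7.5 = 2.2 / 7.5 = 0.293.
For two independent groups with equal n: n = 2·((z_{α/2} + z_β) / d)².
z_{α/2} + z_β = 1.645 + 0.524 = 2.169.
n = 2 × (2.169 / 0.293)² = 2 × 7.403² = 2 × 54.80 = 109.6.
Round up to the next whole participant.

n = 110 per group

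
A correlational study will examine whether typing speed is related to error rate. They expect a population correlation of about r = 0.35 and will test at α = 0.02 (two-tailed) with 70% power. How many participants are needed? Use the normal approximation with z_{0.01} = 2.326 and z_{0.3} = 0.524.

Fisher's z: C = ½·ln((1+r)/(1−r)) = ½·ln(2.0769) = 0.3654.
n = ((z_{α/2} + z_β)/C)² + 3.
(2.326 + 0.524) / 0.3654 = 2.850 / 0.3654 = 7.800.
n = 7.800² + 3 = 60.83 + 3 = 63.8.
Round up.

n = 64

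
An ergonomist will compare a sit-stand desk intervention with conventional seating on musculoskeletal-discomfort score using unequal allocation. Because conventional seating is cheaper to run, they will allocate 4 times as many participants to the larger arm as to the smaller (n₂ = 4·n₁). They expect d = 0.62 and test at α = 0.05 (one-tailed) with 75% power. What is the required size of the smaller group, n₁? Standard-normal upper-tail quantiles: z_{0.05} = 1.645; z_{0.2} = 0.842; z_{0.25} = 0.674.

With allocation ratio k = n₂/n₁ = 4, Var(x̄₁−x̄₂) = σ²(1/n₁ + 1/(k·n₁)) = σ²·(k+1)/(k·n₁).
So n₁ = (1 + 1/k)·((z_{α} + z_β)/d)² = 1.250 × (2.319/0.62)².
n₁ = 1.250 × 13.99 = 17.5.
Round up: n₁ = 18, giving n₂ = 4 × 18 = 72.

n₁ = 18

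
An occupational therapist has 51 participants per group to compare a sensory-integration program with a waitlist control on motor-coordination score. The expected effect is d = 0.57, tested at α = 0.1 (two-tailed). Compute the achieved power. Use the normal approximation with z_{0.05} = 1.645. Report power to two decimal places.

power ≈ 0.89

For two equal groups, power = Φ(d·√(n/2) − z_{α/2}).
d·√(n/2) = 0.57 × √(51/2) = 0.57 × 5.050 = 2.878.
z_β = 2.878 − 1.645 = 1.233.
Power = Φ(1.233) = 0.891.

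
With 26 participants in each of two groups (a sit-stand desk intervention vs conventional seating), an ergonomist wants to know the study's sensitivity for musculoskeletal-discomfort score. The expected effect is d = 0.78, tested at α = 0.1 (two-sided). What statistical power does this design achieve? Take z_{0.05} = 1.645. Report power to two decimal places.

power ≈ 0.88

For two equal groups, power = Φ(d·√(n/2) − z_{α/2}).
d·√(n/2) = 0.78 × √(26/2) = 0.78 × 3.606 = 2.812.
z_β = 2.812 − 1.645 = 1.167.
Power = Φ(1.167) = 0.878.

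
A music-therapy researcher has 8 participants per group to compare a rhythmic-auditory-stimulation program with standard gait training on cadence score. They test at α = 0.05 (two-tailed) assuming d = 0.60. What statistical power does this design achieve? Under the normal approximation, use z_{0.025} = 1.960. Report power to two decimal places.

For two equal groups, power = Φ(d·√(n/2) − z_{α/2}).
d·√(n/2) = 0.60 × √(8/2) = 0.60 × 2.000 = 1.200.
z_β = 1.200 − 1.960 = -0.760.
Power = Φ(-0.760) = 0.224.

power ≈ 0.22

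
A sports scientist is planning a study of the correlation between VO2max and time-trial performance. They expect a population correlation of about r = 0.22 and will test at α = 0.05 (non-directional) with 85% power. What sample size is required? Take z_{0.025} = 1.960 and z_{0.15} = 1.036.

n = 183

Fisher's z: C = ½·ln((1+r)/(1−r)) = ½·ln(1.5641) = 0.2237.
n = ((z_{α/2} + z_β)/C)² + 3.
(1.960 + 1.036) / 0.2237 = 2.996 / 0.2237 = 13.393.
n = 13.393² + 3 = 179.37 + 3 = 182.4.
Round up.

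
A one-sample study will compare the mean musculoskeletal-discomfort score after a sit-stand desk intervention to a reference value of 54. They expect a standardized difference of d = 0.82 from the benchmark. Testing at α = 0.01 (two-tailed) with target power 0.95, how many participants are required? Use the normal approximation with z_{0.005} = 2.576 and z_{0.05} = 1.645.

For a one-sample test: n = ((z_{α/2} + z_β) / d)².
z_{α/2} + z_β = 2.576 + 1.645 = 4.221.
n = (4.221 / 0.82)² = 5.148² = 26.50.
Round up.

n = 27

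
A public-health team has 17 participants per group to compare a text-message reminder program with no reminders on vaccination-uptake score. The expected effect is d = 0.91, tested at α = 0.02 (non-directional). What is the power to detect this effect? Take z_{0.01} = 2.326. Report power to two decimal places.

For two equal groups, power = Φ(d·√(n/2) − z_{α/2}).
d·√(n/2) = 0.91 × √(17/2) = 0.91 × 2.915 = 2.653.
z_β = 2.653 − 2.326 = 0.327.
Power = Φ(0.327) = 0.628.

power ≈ 0.63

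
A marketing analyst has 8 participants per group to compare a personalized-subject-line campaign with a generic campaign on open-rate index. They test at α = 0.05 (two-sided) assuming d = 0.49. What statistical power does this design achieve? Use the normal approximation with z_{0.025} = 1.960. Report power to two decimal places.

For two equal groups, power = Φ(d·√(n/2) − z_{α/2}).
d·√(n/2) = 0.49 × √(8/2) = 0.49 × 2.000 = 0.980.
z_β = 0.980 − 1.960 = -0.980.
Power = Φ(-0.980) = 0.164.

power ≈ 0.16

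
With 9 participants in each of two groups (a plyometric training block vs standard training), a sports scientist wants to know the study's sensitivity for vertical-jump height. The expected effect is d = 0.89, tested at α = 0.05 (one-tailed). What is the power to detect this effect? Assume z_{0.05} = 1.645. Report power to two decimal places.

For two equal groups, power = Φ(d·√(n/2) − z_{α}).
d·√(n/2) = 0.89 × √(9/2) = 0.89 × 2.121 = 1.888.
z_β = 1.888 − 1.645 = 0.243.
Power = Φ(0.243) = 0.596.

power ≈ 0.60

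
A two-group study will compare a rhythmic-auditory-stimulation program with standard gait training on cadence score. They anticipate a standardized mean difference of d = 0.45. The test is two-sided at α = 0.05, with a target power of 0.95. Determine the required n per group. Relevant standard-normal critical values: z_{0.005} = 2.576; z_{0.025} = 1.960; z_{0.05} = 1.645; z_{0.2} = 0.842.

For two independent groups with equal n: n = 2·((z_{α/2} + z_β) / d)².
z_{α/2} + z_β = 1.960 + 1.645 = 3.605.
n = 2 × (3.605 / 0.45)² = 2 × 8.011² = 2 × 64.18 = 128.4.
Round up to the next whole participant.

n = 129 per group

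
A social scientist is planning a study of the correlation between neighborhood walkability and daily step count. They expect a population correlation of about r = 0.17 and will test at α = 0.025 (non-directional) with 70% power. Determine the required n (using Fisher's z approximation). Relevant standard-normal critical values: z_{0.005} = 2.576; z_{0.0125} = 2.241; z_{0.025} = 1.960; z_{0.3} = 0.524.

Fisher's z: C = ½·ln((1+r)/(1−r)) = ½·ln(1.4096) = 0.1717.
n = ((z_{α/2} + z_β)/C)² + 3.
(2.241 + 0.524) / 0.1717 = 2.765 / 0.1717 = 16.104.
n = 16.104² + 3 = 259.33 + 3 = 262.3.
Round up.

n = 263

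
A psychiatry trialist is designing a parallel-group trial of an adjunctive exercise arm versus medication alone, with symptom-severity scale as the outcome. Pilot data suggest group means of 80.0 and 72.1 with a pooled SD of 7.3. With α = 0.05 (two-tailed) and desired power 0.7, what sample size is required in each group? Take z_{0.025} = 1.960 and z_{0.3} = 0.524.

Cohen's d = |M₁ − M₂| / SD_pooled = |80.0 − 72.1| / 7.3 = 7.9 / 7.3 = 1.082.
For two independent groups with equal n: n = 2·((z_{α/2} + z_β) / d)².
z_{α/2} + z_β = 1.960 + 0.524 = 2.484.
n = 2 × (2.484 / 1.082)² = 2 × 2.296² = 2 × 5.27 = 10.5.
Round up to the next whole participant.

n = 11 per group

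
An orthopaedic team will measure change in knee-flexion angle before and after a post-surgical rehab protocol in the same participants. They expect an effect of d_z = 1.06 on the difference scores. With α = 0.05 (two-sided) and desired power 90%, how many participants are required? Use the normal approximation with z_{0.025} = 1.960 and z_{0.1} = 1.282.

For a paired (one-sample on differences) test: n = ((z_{α/2} + z_β) / d)².
z_{α/2} + z_β = 1.960 + 1.282 = 3.242.
n = (3.242 / 1.06)² = 3.058² = 9.35.
Round up.

n = 10 pairs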